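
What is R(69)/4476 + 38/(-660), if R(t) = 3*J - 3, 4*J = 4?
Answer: -19/330 ≈ -0.057576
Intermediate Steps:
J = 1 (J = (¼)*4 = 1)
R(t) = 0 (R(t) = 3*1 - 3 = 3 - 3 = 0)
R(69)/4476 + 38/(-660) = 0/4476 + 38/(-660) = 0*(1/4476) + 38*(-1/660) = 0 - 19/330 = -19/330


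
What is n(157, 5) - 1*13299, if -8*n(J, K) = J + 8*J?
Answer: -107805/8 ≈ -13476.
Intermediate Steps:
n(J, K) = -9*J/8 (n(J, K) = -(J + 8*J)/8 = -9*J/8)
n(157, 5) - 1*13299 = -9/8*157 - 1*13299 = -1413/8 - 13299 = -107805/8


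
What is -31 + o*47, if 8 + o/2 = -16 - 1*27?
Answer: -4825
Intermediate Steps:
o = -102 (o = -16 + 2*(-16 - 1*27) = -16 + 2*(-16 - 27) = -16 + 2*(-43) = -16 - 86 = -102)
-31 + o*47 = -31 - 102*47 = -31 - 4794 = -4825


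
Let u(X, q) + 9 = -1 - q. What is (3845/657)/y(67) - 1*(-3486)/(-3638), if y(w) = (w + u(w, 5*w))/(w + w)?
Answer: -627777674/166116537 ≈ -3.7791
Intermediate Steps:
u(X, q) = -10 - q (u(X, q) = -9 + (-1 - q) = -10 - q)
y(w) = (-10 - 4*w)/(2*w) (y(w) = (w + (-10 - 5*w))/(w + w) = (w + (-10 - 5*w))/((2*w)) = (-10 - 4*w)*(1/(2*w)) = (-10 - 4*w)/(2*w))
(3845/657)/y(67) - 1*(-3486)/(-3638) = (3845/657)/(-2 - 5/67) - 1*(-3486)/(-3638) = (3845*(1/657))/(-2 - 5*1/67) + 3486*(-1/3638) = 3845/(657*(-2 - 5/67)) - 1743/1819 = 3845/(657*(-139/67)) - 1743/1819 = (3845/657)*(-67/139) - 1743/1819 = -257615/91323 - 1743/1819 = -627777674/166116537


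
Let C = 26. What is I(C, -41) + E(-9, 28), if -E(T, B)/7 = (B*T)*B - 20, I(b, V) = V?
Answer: 49491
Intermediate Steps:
E(T, B) = 140 - 7*T*B**2 (E(T, B) = -7*((B*T)*B - 20) = -7*(T*B**2 - 20) = -7*(-20 + T*B**2) = 140 - 7*T*B**2)
I(C, -41) + E(-9, 28) = -41 + (140 - 7*(-9)*28**2) = -41 + (140 - 7*(-9)*784) = -41 + (140 + 49392) = -41 + 49532 = 49491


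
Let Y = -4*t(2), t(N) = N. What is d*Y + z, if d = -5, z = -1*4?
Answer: 36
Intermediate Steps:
z = -4
Y = -8 (Y = -4*2 = -8)
d*Y + z = -5*(-8) - 4 = 40 - 4 = 36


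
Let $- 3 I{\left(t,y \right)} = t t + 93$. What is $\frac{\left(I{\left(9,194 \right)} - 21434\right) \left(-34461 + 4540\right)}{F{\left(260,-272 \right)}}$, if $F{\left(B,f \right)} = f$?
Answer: $- \frac{160765533}{68} \approx -2.3642 \cdot 10^{6}$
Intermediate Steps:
$I{\left(t,y \right)} = -31 - \frac{t^{2}}{3}$ ($I{\left(t,y \right)} = - \frac{t t + 93}{3} = - \frac{t^{2} + 93}{3} = - \frac{93 + t^{2}}{3} = -31 - \frac{t^{2}}{3}$)
$\frac{\left(I{\left(9,194 \right)} - 21434\right) \left(-34461 + 4540\right)}{F{\left(260,-272 \right)}} = \frac{\left(\left(-31 - \frac{9^{2}}{3}\right) - 21434\right) \left(-34461 + 4540\right)}{-272} = \left(\left(-31 - 27\right) - 21434\right) \left(-29921\right) \left(- \frac{1}{272}\right) = \left(-58 - 21434\right) \left(-29921\right) \left(- \frac{1}{272}\right) = \left(-21492\right) \left(-29921\right) \left(- \frac{1}{272}\right) = 643062132 \left(- \frac{1}{272}\right) = - \frac{160765533}{68}$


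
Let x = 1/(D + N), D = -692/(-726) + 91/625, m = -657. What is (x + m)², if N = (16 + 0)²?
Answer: 1468584272432620547136/3402305255294089 ≈ 4.3164e+5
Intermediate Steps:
N = 256 (N = 16² = 256)
D = 249283/226875 (D = -692*(-1/726) + 91*(1/625) = 346/363 + 91/625 = 249283/226875 ≈ 1.0988)
x = 226875/58329283 (x = 1/(249283/226875 + 256) = 1/(58329283/226875) = 226875/58329283 ≈ 0.0038896)
(x + m)² = (226875/58329283 - 657)² = (-38322112056/58329283)² = 1468584272432620547136/3402305255294089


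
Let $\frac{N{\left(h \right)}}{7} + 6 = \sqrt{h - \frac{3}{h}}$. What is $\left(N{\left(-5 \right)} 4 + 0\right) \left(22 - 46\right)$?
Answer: $4032 - \frac{672 i \sqrt{110}}{5} \approx 4032.0 - 1409.6 i$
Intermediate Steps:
$N{\left(h \right)} = -42 + 7 \sqrt{h - \frac{3}{h}}$
$\left(N{\left(-5 \right)} 4 + 0\right) \left(22 - 46\right) = \left(\left(-42 + 7 \sqrt{-5 - \frac{3}{-5}}\right) 4 + 0\right) \left(22 - 46\right) = \left(\left(-42 + 7 \sqrt{-5 - - \frac{3}{5}}\right) 4 + 0\right) \left(-24\right) = \left(\left(-42 + 7 \sqrt{-5 + \frac{3}{5}}\right) 4 + 0\right) \left(-24\right) = \left(\left(-42 + 7 \sqrt{- \frac{22}{5}}\right) 4 + 0\right) \left(-24\right) = \left(\left(-42 + 7 \frac{i \sqrt{110}}{5}\right) 4 + 0\right) \left(-24\right) = \left(\left(-42 + \frac{7 i \sqrt{110}}{5}\right) 4 + 0\right) \left(-24\right) = \left(\left(-168 + \frac{28 i \sqrt{110}}{5}\right) + 0\right) \left(-24\right) = \left(-168 + \frac{28 i \sqrt{110}}{5}\right) \left(-24\right) = 4032 - \frac{672 i \sqrt{110}}{5}$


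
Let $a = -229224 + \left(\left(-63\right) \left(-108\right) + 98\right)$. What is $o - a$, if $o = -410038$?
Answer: $-187716$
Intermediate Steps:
$a = -222322$ ($a = -229224 + \left(6804 + 98\right) = -229224 + 6902 = -222322$)
$o - a = -410038 - -222322 = -410038 + 222322 = -187716$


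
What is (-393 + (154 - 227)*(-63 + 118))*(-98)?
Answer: 431984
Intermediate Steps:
(-393 + (154 - 227)*(-63 + 118))*(-98) = (-393 - 73*55)*(-98) = (-393 - 4015)*(-98) = -4408*(-98) = 431984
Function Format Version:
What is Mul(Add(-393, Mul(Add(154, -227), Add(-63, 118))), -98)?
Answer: 431984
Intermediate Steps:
Mul(Add(-393, Mul(Add(154, -227), Add(-63, 118))), -98) = Mul(Add(-393, Mul(-73, 55)), -98) = Mul(Add(-393, -4015), -98) = Mul(-4408, -98) = 431984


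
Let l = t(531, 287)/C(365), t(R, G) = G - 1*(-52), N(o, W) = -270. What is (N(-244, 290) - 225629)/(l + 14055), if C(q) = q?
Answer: -82453135/5130414 ≈ -16.071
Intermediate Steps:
t(R, G) = 52 + G (t(R, G) = G + 52 = 52 + G)
l = 339/365 (l = (52 + 287)/365 = 339*(1/365) = 339/365 ≈ 0.92877)
(N(-244, 290) - 225629)/(l + 14055) = (-270 - 225629)/(339/365 + 14055) = -225899/5130414/365 = -225899*365/5130414 = -82453135/5130414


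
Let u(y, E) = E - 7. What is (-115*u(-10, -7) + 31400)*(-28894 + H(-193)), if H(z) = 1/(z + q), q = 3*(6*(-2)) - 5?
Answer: -111593556485/117 ≈ -9.5379e+8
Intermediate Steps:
u(y, E) = -7 + E
q = -41 (q = 3*(-12) - 5 = -36 - 5 = -41)
H(z) = 1/(-41 + z) (H(z) = 1/(z - 41) = 1/(-41 + z))
(-115*u(-10, -7) + 31400)*(-28894 + H(-193)) = (-115*(-7 - 7) + 31400)*(-28894 + 1/(-41 - 193)) = (-115*(-14) + 31400)*(-28894 + 1/(-234)) = (1610 + 31400)*(-28894 - 1/234) = 33010*(-6761197/234) = -111593556485/117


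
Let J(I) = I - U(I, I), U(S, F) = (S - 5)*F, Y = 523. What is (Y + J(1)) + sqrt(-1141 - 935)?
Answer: 528 + 2*I*sqrt(519) ≈ 528.0 + 45.563*I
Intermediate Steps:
U(S, F) = F*(-5 + S) (U(S, F) = (-5 + S)*F = F*(-5 + S))
J(I) = I - I*(-5 + I)
(Y + J(1)) + sqrt(-1141 - 935) = (523 + 1*(6 - 1*1)) + sqrt(-1141 - 935) = (523 + 1*(6 - 1)) + sqrt(-2076) = (523 + 1*5) + 2*I*sqrt(519) = (523 + 5) + 2*I*sqrt(519) = 528 + 2*I*sqrt(519)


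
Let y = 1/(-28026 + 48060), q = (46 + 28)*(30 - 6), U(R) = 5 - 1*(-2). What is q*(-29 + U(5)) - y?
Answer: -782768449/20034 ≈ -39072.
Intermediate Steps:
U(R) = 7 (U(R) = 5 + 2 = 7)
q = 1776 (q = 74*24 = 1776)
y = 1/20034 ≈ 4.9915e-5
q*(-29 + U(5)) - y = 1776*(-29 + 7) - 1*1/20034 = 1776*(-22) - 1/20034 = -39072 - 1/20034 = -782768449/20034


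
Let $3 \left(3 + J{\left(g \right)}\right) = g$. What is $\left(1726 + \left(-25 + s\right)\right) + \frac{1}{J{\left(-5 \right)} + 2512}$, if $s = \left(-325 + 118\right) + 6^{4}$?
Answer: $\frac{20986383}{7522} \approx 2790.0$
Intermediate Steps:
$J{\left(g \right)} = -3 + \frac{g}{3}$
$s = 1089$ ($s = -207 + 1296 = 1089$)
$\left(1726 + \left(-25 + s\right)\right) + \frac{1}{J{\left(-5 \right)} + 2512} = \left(1726 + \left(-25 + 1089\right)\right) + \frac{1}{\left(-3 + \frac{1}{3} \left(-5\right)\right) + 2512} = \left(1726 + 1064\right) + \frac{1}{\left(-3 - \frac{5}{3}\right) + 2512} = 2790 + \frac{1}{- \frac{14}{3} + 2512} = 2790 + \frac{1}{\frac{7522}{3}} = 2790 + \frac{3}{7522} = \frac{20986383}{7522}$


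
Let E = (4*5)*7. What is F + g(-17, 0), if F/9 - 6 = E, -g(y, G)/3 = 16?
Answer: 1266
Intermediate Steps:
g(y, G) = -48 (g(y, G) = -3*16 = -48)
E = 140 (E = 20*7 = 140)
F = 1314 (F = 54 + 9*140 = 54 + 1260 = 1314)
F + g(-17, 0) = 1314 - 48 = 1266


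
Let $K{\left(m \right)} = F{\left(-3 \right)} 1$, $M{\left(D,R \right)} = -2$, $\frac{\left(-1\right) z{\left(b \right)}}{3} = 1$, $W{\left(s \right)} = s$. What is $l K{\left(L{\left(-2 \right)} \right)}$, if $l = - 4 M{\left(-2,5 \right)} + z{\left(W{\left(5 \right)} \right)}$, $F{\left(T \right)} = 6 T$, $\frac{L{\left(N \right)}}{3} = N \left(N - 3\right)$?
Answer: $-90$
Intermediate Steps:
$L{\left(N \right)} = 3 N \left(-3 + N\right)$ ($L{\left(N \right)} = 3 N \left(N - 3\right) = 3 N \left(-3 + N\right)$)
$z{\left(b \right)} = -3$ ($z{\left(b \right)} = \left(-3\right) 1 = -3$)
$K{\left(m \right)} = -18$ ($K{\left(m \right)} = 6 \left(-3\right) 1 = \left(-18\right) 1 = -18$)
$l = 5$ ($l = \left(-4\right) \left(-2\right) - 3 = 8 - 3 = 5$)
$l K{\left(L{\left(-2 \right)} \right)} = 5 \left(-18\right) = -90$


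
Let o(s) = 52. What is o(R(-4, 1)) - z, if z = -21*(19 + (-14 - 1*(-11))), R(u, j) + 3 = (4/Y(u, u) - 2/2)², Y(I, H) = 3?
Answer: 388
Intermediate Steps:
R(u, j) = -26/9 (R(u, j) = -3 + (4/3 - 2/2)² = -3 + (4*(⅓) - 2*½)² = -3 + (4/3 - 1)² = -3 + (⅓)² = -3 + ⅑ = -26/9)
z = -336 (z = -21*(19 + (-14 + 11)) = -21*(19 - 3) = -21*16 = -336)
o(R(-4, 1)) - z = 52 - 1*(-336) = 52 + 336 = 388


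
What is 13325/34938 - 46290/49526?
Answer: -478673035/865169694 ≈ -0.55327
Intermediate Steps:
13325/34938 - 46290/49526 = 13325*(1/34938) - 46290*1/49526 = 13325/34938 - 23145/24763 = -478673035/865169694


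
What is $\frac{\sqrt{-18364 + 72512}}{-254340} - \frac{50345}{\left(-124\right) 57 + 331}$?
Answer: $\frac{50345}{6737} - \frac{\sqrt{13537}}{127170} \approx 7.472$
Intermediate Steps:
$\frac{\sqrt{-18364 + 72512}}{-254340} - \frac{50345}{\left(-124\right) 57 + 331} = \sqrt{54148} \left(- \frac{1}{254340}\right) - \frac{50345}{-7068 + 331} = 2 \sqrt{13537} \left(- \frac{1}{254340}\right) - \frac{50345}{-6737} = - \frac{\sqrt{13537}}{127170} - - \frac{50345}{6737} = - \frac{\sqrt{13537}}{127170} + \frac{50345}{6737} = \frac{50345}{6737} - \frac{\sqrt{13537}}{127170}$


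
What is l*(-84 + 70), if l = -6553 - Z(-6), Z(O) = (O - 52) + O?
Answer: 90846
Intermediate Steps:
Z(O) = -52 + 2*O (Z(O) = (-52 + O) + O = -52 + 2*O)
l = -6489 (l = -6553 - (-52 + 2*(-6)) = -6553 - (-52 - 12) = -6553 - 1*(-64) = -6553 + 64 = -6489)
l*(-84 + 70) = -6489*(-84 + 70) = -6489*(-14) = 90846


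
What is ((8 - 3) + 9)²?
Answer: 196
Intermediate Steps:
((8 - 3) + 9)² = (5 + 9)² = 14² = 196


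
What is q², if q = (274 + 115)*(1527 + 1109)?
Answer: 1051453363216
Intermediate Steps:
q = 1025404 (q = 389*2636 = 1025404)
q² = 1025404² = 1051453363216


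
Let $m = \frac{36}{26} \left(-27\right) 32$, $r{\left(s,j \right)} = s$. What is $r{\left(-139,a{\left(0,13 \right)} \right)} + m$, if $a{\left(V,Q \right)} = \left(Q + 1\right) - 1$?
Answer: $- \frac{17359}{13} \approx -1335.3$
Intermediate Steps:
$a{\left(V,Q \right)} = Q$ ($a{\left(V,Q \right)} = \left(1 + Q\right) - 1 = Q$)
$m = - \frac{15552}{13}$ ($m = 36 \cdot \frac{1}{26} \left(-27\right) 32 = \frac{18}{13} \left(-27\right) 32 = \left(- \frac{486}{13}\right) 32 = - \frac{15552}{13} \approx -1196.3$)
$r{\left(-139,a{\left(0,13 \right)} \right)} + m = -139 - \frac{15552}{13} = - \frac{17359}{13}$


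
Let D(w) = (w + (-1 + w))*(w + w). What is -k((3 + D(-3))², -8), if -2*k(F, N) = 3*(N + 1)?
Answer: -21/2 ≈ -10.500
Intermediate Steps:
D(w) = 2*w*(-1 + 2*w) (D(w) = (-1 + 2*w)*(2*w) = 2*w*(-1 + 2*w))
k(F, N) = -3/2 - 3*N/2 (k(F, N) = -3*(N + 1)/2 = -3*(1 + N)/2 = -(3 + 3*N)/2 = -3/2 - 3*N/2)
-k((3 + D(-3))², -8) = -(-3/2 - 3/2*(-8)) = -(-3/2 + 12) = -1*21/2 = -21/2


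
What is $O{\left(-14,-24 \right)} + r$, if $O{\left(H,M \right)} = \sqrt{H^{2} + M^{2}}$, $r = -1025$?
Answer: $-1025 + 2 \sqrt{193} \approx -997.21$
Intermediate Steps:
$O{\left(-14,-24 \right)} + r = \sqrt{\left(-14\right)^{2} + \left(-24\right)^{2}} - 1025 = \sqrt{196 + 576} - 1025 = \sqrt{772} - 1025 = 2 \sqrt{193} - 1025 = -1025 + 2 \sqrt{193}$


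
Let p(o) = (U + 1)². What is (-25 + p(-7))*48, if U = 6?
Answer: 1152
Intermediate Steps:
p(o) = 49 (p(o) = (6 + 1)² = 7² = 49)
(-25 + p(-7))*48 = (-25 + 49)*48 = 24*48 = 1152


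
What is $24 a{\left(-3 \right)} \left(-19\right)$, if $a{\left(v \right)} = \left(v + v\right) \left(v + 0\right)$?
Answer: $-8208$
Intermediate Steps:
$a{\left(v \right)} = 2 v^{2}$ ($a{\left(v \right)} = 2 v v = 2 v^{2}$)
$24 a{\left(-3 \right)} \left(-19\right) = 24 \cdot 2 \left(-3\right)^{2} \left(-19\right) = 24 \cdot 2 \cdot 9 \left(-19\right) = 24 \cdot 18 \left(-19\right) = 432 \left(-19\right) = -8208$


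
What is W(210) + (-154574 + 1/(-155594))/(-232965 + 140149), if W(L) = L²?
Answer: 636899171033357/14441612704 ≈ 44102.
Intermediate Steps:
W(210) + (-154574 + 1/(-155594))/(-232965 + 140149) = 210² + (-154574 + 1/(-155594))/(-232965 + 140149) = 44100 + (-154574 - 1/155594)/(-92816) = 44100 - 24050786957/155594*(-1/92816) = 44100 + 24050786957/14441612704 = 636899171033357/14441612704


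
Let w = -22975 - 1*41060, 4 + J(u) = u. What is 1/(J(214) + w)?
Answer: -1/63825 ≈ -1.5668e-5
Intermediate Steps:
J(u) = -4 + u
w = -64035 (w = -22975 - 41060 = -64035)
1/(J(214) + w) = 1/((-4 + 214) - 64035) = 1/(210 - 64035) = 1/(-63825) = -1/63825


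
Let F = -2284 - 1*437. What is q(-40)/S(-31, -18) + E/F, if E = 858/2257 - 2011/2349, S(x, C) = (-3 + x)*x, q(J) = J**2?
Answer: 11542055146295/7602452806131 ≈ 1.5182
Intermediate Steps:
F = -2721 (F = -2284 - 437 = -2721)
S(x, C) = x*(-3 + x)
E = -2523385/5301693 (E = 858*(1/2257) - 2011*1/2349 = 858/2257 - 2011/2349 = -2523385/5301693 ≈ -0.47596)
q(-40)/S(-31, -18) + E/F = (-40)**2/((-31*(-3 - 31))) - 2523385/5301693/(-2721) = 1600/((-31*(-34))) - 2523385/5301693*(-1/2721) = 1600/1054 + 2523385/14425906653 = 1600*(1/1054) + 2523385/14425906653 = 800/527 + 2523385/14425906653 = 11542055146295/7602452806131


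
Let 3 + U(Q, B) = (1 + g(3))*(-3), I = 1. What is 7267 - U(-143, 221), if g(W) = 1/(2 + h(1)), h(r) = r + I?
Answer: 29095/4 ≈ 7273.8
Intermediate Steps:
h(r) = 1 + r (h(r) = r + 1 = 1 + r)
g(W) = 1/4 (g(W) = 1/(2 + (1 + 1)) = 1/(2 + 2) = 1/4)
U(Q, B) = -27/4 (U(Q, B) = -3 + (1 + 1/4)*(-3) = -3 + (5/4)*(-3) = -3 - 15/4 = -27/4)
7267 - U(-143, 221) = 7267 - 1*(-27/4) = 7267 + 27/4 = 29095/4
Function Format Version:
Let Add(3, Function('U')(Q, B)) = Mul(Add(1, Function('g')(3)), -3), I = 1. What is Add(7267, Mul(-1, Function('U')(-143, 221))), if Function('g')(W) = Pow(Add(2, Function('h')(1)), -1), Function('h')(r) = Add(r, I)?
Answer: Rational(29095, 4) ≈ 7273.8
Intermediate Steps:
Function('h')(r) = Add(1, r) (Function('h')(r) = Add(r, 1) = Add(1, r))
Function('g')(W) = Rational(1, 4) (Function('g')(W) = Pow(Add(2, Add(1, 1)), -1) = Pow(Add(2, 2), -1) = Pow(4, -1) = Rational(1, 4))
Function('U')(Q, B) = Rational(-27, 4) (Function('U')(Q, B) = Add(-3, Mul(Add(1, Rational(1, 4)), -3)) = Add(-3, Mul(Rational(5, 4), -3)) = Add(-3, Rational(-15, 4)) = Rational(-27, 4))
Add(7267, Mul(-1, Function('U')(-143, 221))) = Add(7267, Mul(-1, Rational(-27, 4))) = Add(7267, Rational(27, 4)) = Rational(29095, 4)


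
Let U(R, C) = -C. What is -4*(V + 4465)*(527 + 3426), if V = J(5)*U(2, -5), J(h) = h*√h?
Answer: -70600580 - 395300*√5 ≈ -7.1485e+7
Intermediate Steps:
J(h) = h^(3/2)
V = 25*√5 (V = 5^(3/2)*(-1*(-5)) = (5*√5)*5 = 25*√5 ≈ 55.902)
-4*(V + 4465)*(527 + 3426) = -4*(25*√5 + 4465)*(527 + 3426) = -4*(4465 + 25*√5)*3953 = -4*(17650145 + 98825*√5) = -70600580 - 395300*√5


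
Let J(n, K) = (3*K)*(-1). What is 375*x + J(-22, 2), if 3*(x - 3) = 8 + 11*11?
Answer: 17244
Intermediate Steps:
x = 46 (x = 3 + (8 + 11*11)/3 = 3 + (8 + 121)/3 = 3 + (⅓)*129 = 3 + 43 = 46)
J(n, K) = -3*K
375*x + J(-22, 2) = 375*46 - 3*2 = 17250 - 6 = 17244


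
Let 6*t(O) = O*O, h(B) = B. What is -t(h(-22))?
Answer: -242/3 ≈ -80.667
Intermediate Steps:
t(O) = O**2/6 (t(O) = (O*O)/6 = O**2/6)
-t(h(-22)) = -(-22)**2/6 = -484/6 = -1*242/3 = -242/3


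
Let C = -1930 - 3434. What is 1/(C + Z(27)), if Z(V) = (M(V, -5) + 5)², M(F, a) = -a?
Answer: -1/5264 ≈ -0.00018997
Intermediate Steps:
C = -5364
Z(V) = 100 (Z(V) = (-1*(-5) + 5)² = (5 + 5)² = 10² = 100)
1/(C + Z(27)) = 1/(-5364 + 100) = 1/(-5264) = -1/5264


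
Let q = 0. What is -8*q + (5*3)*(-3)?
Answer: -45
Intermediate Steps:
-8*q + (5*3)*(-3) = -8*0 + (5*3)*(-3) = 0 + 15*(-3) = 0 - 45 = -45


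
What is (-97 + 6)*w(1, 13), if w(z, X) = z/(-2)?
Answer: 91/2 ≈ 45.500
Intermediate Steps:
w(z, X) = -z/2
(-97 + 6)*w(1, 13) = (-97 + 6)*(-½*1) = -91*(-½) = 91/2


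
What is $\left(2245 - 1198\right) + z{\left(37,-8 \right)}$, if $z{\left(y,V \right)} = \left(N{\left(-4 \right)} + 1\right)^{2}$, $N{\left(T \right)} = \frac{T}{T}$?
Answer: $1051$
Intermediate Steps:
$N{\left(T \right)} = 1$
$z{\left(y,V \right)} = 4$ ($z{\left(y,V \right)} = \left(1 + 1\right)^{2} = 2^{2} = 4$)
$\left(2245 - 1198\right) + z{\left(37,-8 \right)} = \left(2245 - 1198\right) + 4 = 1047 + 4 = 1051$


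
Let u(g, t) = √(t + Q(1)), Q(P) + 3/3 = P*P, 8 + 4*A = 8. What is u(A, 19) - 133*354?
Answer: -47082 + √19 ≈ -47078.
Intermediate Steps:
A = 0 (A = -2 + (¼)*8 = -2 + 2 = 0)
Q(P) = -1 + P² (Q(P) = -1 + P*P = -1 + P²)
u(g, t) = √t (u(g, t) = √(t + (-1 + 1²)) = √(t + (-1 + 1)) = √(t + 0) = √t)
u(A, 19) - 133*354 = √19 - 133*354 = √19 - 47082 = -47082 + √19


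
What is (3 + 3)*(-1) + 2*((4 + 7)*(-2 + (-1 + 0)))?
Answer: -72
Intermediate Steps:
(3 + 3)*(-1) + 2*((4 + 7)*(-2 + (-1 + 0))) = 6*(-1) + 2*(11*(-2 - 1)) = -6 + 2*(11*(-3)) = -6 + 2*(-33) = -6 - 66 = -72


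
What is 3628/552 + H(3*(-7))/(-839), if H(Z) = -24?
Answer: 764285/115782 ≈ 6.6011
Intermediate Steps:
3628/552 + H(3*(-7))/(-839) = 3628/552 - 24/(-839) = 3628*(1/552) - 24*(-1/839) = 907/138 + 24/839 = 764285/115782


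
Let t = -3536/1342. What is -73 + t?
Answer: -50751/671 ≈ -75.635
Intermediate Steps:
t = -1768/671 (t = -3536*1/1342 = -1768/671 ≈ -2.6349)
-73 + t = -73 - 1768/671 = -50751/671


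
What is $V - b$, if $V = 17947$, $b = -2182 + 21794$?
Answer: $-1665$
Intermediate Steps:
$b = 19612$
$V - b = 17947 - 19612 = -1665$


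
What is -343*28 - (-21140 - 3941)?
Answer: 15477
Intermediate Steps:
-343*28 - (-21140 - 3941) = -9604 - 1*(-25081) = -9604 + 25081 = 15477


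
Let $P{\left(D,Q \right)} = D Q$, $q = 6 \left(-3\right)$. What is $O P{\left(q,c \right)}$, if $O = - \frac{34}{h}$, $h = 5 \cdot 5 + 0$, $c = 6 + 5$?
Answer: $\frac{6732}{25} \approx 269.28$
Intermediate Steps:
$q = -18$
$c = 11$
$h = 25$ ($h = 25 + 0 = 25$)
$O = - \frac{34}{25} \approx -1.36$
$O P{\left(q,c \right)} = - \frac{34 \left(\left(-18\right) 11\right)}{25} = \left(- \frac{34}{25}\right) \left(-198\right) = \frac{6732}{25}$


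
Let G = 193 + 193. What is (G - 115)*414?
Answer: 112194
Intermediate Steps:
G = 386
(G - 115)*414 = (386 - 115)*414 = 271*414 = 112194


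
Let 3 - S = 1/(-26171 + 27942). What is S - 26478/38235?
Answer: 52070594/22571395 ≈ 2.3069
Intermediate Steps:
S = 5312/1771 (S = 3 - 1/(-26171 + 27942) = 3 - 1/1771 = 5312/1771 ≈ 2.9994)
S - 26478/38235 = 5312/1771 - 26478/38235 = 5312/1771 - 26478*1/38235 = 5312/1771 - 8826/12745 = 52070594/22571395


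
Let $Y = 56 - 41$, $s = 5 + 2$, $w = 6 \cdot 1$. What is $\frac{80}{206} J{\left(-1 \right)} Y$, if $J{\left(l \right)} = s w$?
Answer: $\frac{25200}{103} \approx 244.66$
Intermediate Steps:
$w = 6$
$s = 7$
$Y = 15$ ($Y = 56 - 41 = 15$)
$J{\left(l \right)} = 42$ ($J{\left(l \right)} = 7 \cdot 6 = 42$)
$\frac{80}{206} J{\left(-1 \right)} Y = \frac{80}{206} \cdot 42 \cdot 15 = 80 \cdot \frac{1}{206} \cdot 42 \cdot 15 = \frac{40}{103} \cdot 42 \cdot 15 = \frac{1680}{103} \cdot 15 = \frac{25200}{103}$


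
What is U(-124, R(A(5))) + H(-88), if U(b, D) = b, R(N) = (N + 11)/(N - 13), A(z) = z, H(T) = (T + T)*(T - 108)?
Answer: 34372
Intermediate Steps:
H(T) = 2*T*(-108 + T) (H(T) = (2*T)*(-108 + T) = 2*T*(-108 + T))
R(N) = (11 + N)/(-13 + N)
U(-124, R(A(5))) + H(-88) = -124 + 2*(-88)*(-108 - 88) = -124 + 2*(-88)*(-196) = -124 + 34496 = 34372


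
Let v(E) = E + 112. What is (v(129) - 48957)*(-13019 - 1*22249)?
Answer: 1718115888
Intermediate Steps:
v(E) = 112 + E
(v(129) - 48957)*(-13019 - 1*22249) = ((112 + 129) - 48957)*(-13019 - 1*22249) = (241 - 48957)*(-13019 - 22249) = -48716*(-35268) = 1718115888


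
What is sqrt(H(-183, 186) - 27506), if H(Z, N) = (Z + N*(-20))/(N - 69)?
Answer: I*sqrt(41887365)/39 ≈ 165.95*I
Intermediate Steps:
H(Z, N) = (Z - 20*N)/(-69 + N)
sqrt(H(-183, 186) - 27506) = sqrt((-183 - 20*186)/(-69 + 186) - 27506) = sqrt((-183 - 3720)/117 - 27506) = sqrt((1/117)*(-3903) - 27506) = sqrt(-1301/39 - 27506) = sqrt(-1074035/39) = I*sqrt(41887365)/39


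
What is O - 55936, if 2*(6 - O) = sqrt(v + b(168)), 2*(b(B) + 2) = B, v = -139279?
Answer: -55930 - I*sqrt(139197)/2 ≈ -55930.0 - 186.55*I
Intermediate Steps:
b(B) = -2 + B/2
O = 6 - I*sqrt(139197)/2 (O = 6 - sqrt(-139279 + (-2 + (1/2)*168))/2 = 6 - sqrt(-139279 + (-2 + 84))/2 = 6 - sqrt(-139279 + 82)/2 = 6 - I*sqrt(139197)/2 ≈ 6.0 - 186.55*I)
O - 55936 = (6 - I*sqrt(139197)/2) - 55936 = -55930 - I*sqrt(139197)/2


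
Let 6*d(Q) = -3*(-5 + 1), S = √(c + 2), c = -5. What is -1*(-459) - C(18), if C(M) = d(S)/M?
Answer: 4130/9 ≈ 458.89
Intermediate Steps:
S = I*√3 (S = √(-5 + 2) = √(-3) = I*√3 ≈ 1.732*I)
d(Q) = 2 (d(Q) = (-3*(-5 + 1))/6 = (-3*(-4))/6 = (⅙)*12 = 2)
C(M) = 2/M
-1*(-459) - C(18) = -1*(-459) - 2/18 = 459 - 2/18 = 459 - 1*⅑ = 459 - ⅑ = 4130/9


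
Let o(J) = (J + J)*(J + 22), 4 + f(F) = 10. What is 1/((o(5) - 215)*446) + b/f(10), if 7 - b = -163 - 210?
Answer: 4660703/73590 ≈ 63.333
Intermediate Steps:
f(F) = 6 (f(F) = -4 + 10 = 6)
o(J) = 2*J*(22 + J) (o(J) = (2*J)*(22 + J) = 2*J*(22 + J))
b = 380 (b = 7 - (-163 - 210) = 7 - 1*(-373) = 7 + 373 = 380)
1/((o(5) - 215)*446) + b/f(10) = 1/(2*5*(22 + 5) - 215*446) + 380/6 = (1/446)/(2*5*27 - 215) + 380*(1/6) = (1/446)/(270 - 215) + 190/3 = (1/446)/55 + 190/3 = (1/55)*(1/446) + 190/3 = 1/24530 + 190/3 = 4660703/73590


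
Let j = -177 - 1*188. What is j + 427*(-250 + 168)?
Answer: -35379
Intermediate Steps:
j = -365 (j = -177 - 188 = -365)
j + 427*(-250 + 168) = -365 + 427*(-250 + 168) = -365 + 427*(-82) = -365 - 35014 = -35379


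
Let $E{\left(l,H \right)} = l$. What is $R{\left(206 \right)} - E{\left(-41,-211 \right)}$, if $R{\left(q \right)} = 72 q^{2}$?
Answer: $3055433$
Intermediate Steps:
$R{\left(206 \right)} - E{\left(-41,-211 \right)} = 72 \cdot 206^{2} - -41 = 72 \cdot 42436 + 41 = 3055392 + 41 = 3055433$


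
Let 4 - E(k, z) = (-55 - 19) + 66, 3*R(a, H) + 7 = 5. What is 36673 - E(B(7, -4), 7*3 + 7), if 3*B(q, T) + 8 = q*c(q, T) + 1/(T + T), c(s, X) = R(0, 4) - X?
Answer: 36661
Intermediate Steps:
R(a, H) = -⅔ (R(a, H) = -7/3 + (⅓)*5 = -7/3 + 5/3 = -⅔)
c(s, X) = -⅔ - X
B(q, T) = -8/3 + 1/(6*T) + q*(-⅔ - T)/3 (B(q, T) = -8/3 + (q*(-⅔ - T) + 1/(T + T))/3 = -8/3 + (q*(-⅔ - T) + 1/(2*T))/3 = -8/3 + (1/(2*T) + q*(-⅔ - T))/3 = -8/3 + (1/(6*T) + q*(-⅔ - T)/3) = -8/3 + 1/(6*T) + q*(-⅔ - T)/3)
E(k, z) = 12 (E(k, z) = 4 - ((-55 - 19) + 66) = 4 - (-74 + 66) = 4 - 1*(-8) = 4 + 8 = 12)
36673 - E(B(7, -4), 7*3 + 7) = 36673 - 1*12 = 36673 - 12 = 36661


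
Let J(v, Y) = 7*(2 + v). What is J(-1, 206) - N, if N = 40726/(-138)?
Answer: 20846/69 ≈ 302.12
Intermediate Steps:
J(v, Y) = 14 + 7*v
N = -20363/69 (N = 40726*(-1/138) = -20363/69 ≈ -295.12)
J(-1, 206) - N = (14 + 7*(-1)) - 1*(-20363/69) = (14 - 7) + 20363/69 = 7 + 20363/69 = 20846/69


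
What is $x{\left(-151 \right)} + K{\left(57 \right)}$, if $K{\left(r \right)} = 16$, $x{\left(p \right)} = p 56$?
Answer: $-8440$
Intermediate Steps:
$x{\left(p \right)} = 56 p$
$x{\left(-151 \right)} + K{\left(57 \right)} = 56 \left(-151\right) + 16 = -8456 + 16 = -8440$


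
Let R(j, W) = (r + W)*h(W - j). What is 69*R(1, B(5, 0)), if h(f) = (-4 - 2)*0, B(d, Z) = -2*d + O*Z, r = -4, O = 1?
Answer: 0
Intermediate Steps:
B(d, Z) = Z - 2*d (B(d, Z) = -2*d + 1*Z = -2*d + Z = Z - 2*d)
h(f) = 0 (h(f) = -6*0 = 0)
R(j, W) = 0 (R(j, W) = (-4 + W)*0 = 0)
69*R(1, B(5, 0)) = 69*0 = 0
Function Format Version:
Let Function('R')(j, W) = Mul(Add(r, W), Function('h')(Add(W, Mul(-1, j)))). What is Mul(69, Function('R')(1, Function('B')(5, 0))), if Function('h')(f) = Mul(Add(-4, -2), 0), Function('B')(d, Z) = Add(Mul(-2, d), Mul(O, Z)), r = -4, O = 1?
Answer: 0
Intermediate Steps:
Function('B')(d, Z) = Add(Z, Mul(-2, d)) (Function('B')(d, Z) = Add(Mul(-2, d), Mul(1, Z)) = Add(Mul(-2, d), Z) = Add(Z, Mul(-2, d)))
Function('h')(f) = 0 (Function('h')(f) = Mul(-6, 0) = 0)
Function('R')(j, W) = 0 (Function('R')(j, W) = Mul(Add(-4, W), 0) = 0)
Mul(69, Function('R')(1, Function('B')(5, 0))) = Mul(69, 0) = 0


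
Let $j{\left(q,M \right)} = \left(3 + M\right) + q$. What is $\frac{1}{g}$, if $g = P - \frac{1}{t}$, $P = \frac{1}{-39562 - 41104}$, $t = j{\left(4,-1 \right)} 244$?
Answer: $- \frac{59047512}{41065} \approx -1437.9$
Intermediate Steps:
$j{\left(q,M \right)} = 3 + M + q$
$t = 1464$ ($t = \left(3 - 1 + 4\right) 244 = 6 \cdot 244 = 1464$)
$P = - \frac{1}{80666}$ ($P = \frac{1}{-80666} = - \frac{1}{80666} \approx -1.2397 \cdot 10^{-5}$)
$g = - \frac{41065}{59047512}$ ($g = - \frac{1}{80666} - \frac{1}{1464} = - \frac{41065}{59047512} \approx -0.00069546$)
$\frac{1}{g} = \frac{1}{- \frac{41065}{59047512}} = - \frac{59047512}{41065}$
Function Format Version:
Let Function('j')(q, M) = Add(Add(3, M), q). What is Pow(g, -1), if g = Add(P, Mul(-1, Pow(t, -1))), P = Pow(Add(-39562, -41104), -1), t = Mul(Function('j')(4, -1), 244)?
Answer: Rational(-59047512, 41065) ≈ -1437.9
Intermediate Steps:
Function('j')(q, M) = Add(3, M, q)
t = 1464 (t = Mul(Add(3, -1, 4), 244) = Mul(6, 244) = 1464)
P = Rational(-1, 80666) (P = Pow(-80666, -1) = Rational(-1, 80666) ≈ -1.2397e-5)
g = Rational(-41065, 59047512) (g = Add(Rational(-1, 80666), Mul(-1, Pow(1464, -1))) = Add(Rational(-1, 80666), Mul(-1, Rational(1, 1464))) = Add(Rational(-1, 80666), Rational(-1, 1464)) = Rational(-41065, 59047512) ≈ -0.00069546)
Pow(g, -1) = Pow(Rational(-41065, 59047512), -1) = Rational(-59047512, 41065)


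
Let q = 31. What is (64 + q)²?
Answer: 9025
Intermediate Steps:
(64 + q)² = (64 + 31)² = 95² = 9025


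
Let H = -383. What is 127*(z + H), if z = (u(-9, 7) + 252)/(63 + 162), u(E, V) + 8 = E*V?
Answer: -10921238/225 ≈ -48539.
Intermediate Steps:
u(E, V) = -8 + E*V
z = 181/225 (z = ((-8 - 9*7) + 252)/(63 + 162) = ((-8 - 63) + 252)/225 = (-71 + 252)*(1/225) = 181*(1/225) = 181/225 ≈ 0.80444)
127*(z + H) = 127*(181/225 - 383) = 127*(-85994/225) = -10921238/225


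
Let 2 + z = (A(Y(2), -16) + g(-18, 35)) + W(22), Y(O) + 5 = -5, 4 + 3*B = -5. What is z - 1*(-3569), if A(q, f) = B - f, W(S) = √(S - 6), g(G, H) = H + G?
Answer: 3601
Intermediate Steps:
B = -3 (B = -4/3 + (⅓)*(-5) = -4/3 - 5/3 = -3)
Y(O) = -10 (Y(O) = -5 - 5 = -10)
g(G, H) = G + H
W(S) = √(-6 + S)
A(q, f) = -3 - f
z = 32 (z = -2 + (((-3 - 1*(-16)) + (-18 + 35)) + √(-6 + 22)) = -2 + (((-3 + 16) + 17) + √16) = -2 + ((13 + 17) + 4) = -2 + (30 + 4) = -2 + 34 = 32)
z - 1*(-3569) = 32 - 1*(-3569) = 32 + 3569 = 3601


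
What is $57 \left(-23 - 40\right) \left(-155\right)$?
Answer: $556605$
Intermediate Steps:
$57 \left(-23 - 40\right) \left(-155\right) = 57 \left(-63\right) \left(-155\right) = \left(-3591\right) \left(-155\right) = 556605$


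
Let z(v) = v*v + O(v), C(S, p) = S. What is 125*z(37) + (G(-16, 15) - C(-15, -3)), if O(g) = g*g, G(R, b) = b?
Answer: 342280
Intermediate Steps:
O(g) = g²
z(v) = 2*v² (z(v) = v*v + v² = v² + v² = 2*v²)
125*z(37) + (G(-16, 15) - C(-15, -3)) = 125*(2*37²) + (15 - 1*(-15)) = 125*(2*1369) + (15 + 15) = 125*2738 + 30 = 342250 + 30 = 342280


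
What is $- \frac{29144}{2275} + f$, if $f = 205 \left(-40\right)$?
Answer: $- \frac{18684144}{2275} \approx -8212.8$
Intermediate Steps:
$f = -8200$
$- \frac{29144}{2275} + f = - \frac{29144}{2275} - 8200 = - \frac{18684144}{2275}$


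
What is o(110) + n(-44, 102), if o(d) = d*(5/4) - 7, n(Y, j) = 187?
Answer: 635/2 ≈ 317.50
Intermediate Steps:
o(d) = -7 + 5*d/4 (o(d) = d*(5*(¼)) - 7 = d*(5/4) - 7 = 5*d/4 - 7 = -7 + 5*d/4)
o(110) + n(-44, 102) = (-7 + (5/4)*110) + 187 = (-7 + 275/2) + 187 = 261/2 + 187 = 635/2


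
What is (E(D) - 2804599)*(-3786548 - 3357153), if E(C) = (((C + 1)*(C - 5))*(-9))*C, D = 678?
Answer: 19939621338599333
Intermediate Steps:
E(C) = -9*C*(1 + C)*(-5 + C) (E(C) = (((1 + C)*(-5 + C))*(-9))*C = (-9*(1 + C)*(-5 + C))*C = -9*C*(1 + C)*(-5 + C))
(E(D) - 2804599)*(-3786548 - 3357153) = (9*678*(5 - 1*678² + 4*678) - 2804599)*(-3786548 - 3357153) = (9*678*(5 - 1*459684 + 2712) - 2804599)*(-7143701) = (9*678*(5 - 459684 + 2712) - 2804599)*(-7143701) = (9*678*(-456967) - 2804599)*(-7143701) = (-2788412634 - 2804599)*(-7143701) = -2791217233*(-7143701) = 19939621338599333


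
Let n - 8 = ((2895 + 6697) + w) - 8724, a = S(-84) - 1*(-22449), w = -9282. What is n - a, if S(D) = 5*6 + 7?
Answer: -30892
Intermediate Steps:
S(D) = 37 (S(D) = 30 + 7 = 37)
a = 22486 (a = 37 - 1*(-22449) = 37 + 22449 = 22486)
n = -8406 (n = 8 + (((2895 + 6697) - 9282) - 8724) = 8 + ((9592 - 9282) - 8724) = 8 + (310 - 8724) = 8 - 8414 = -8406)
n - a = -8406 - 1*22486 = -8406 - 22486 = -30892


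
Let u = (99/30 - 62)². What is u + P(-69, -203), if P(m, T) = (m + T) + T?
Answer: 297069/100 ≈ 2970.7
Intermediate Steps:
P(m, T) = m + 2*T (P(m, T) = (T + m) + T = m + 2*T)
u = 344569/100 (u = (99*(1/30) - 62)² = (33/10 - 62)² = (-587/10)² = 344569/100 ≈ 3445.7)
u + P(-69, -203) = 344569/100 + (-69 + 2*(-203)) = 344569/100 + (-69 - 406) = 344569/100 - 475 = 297069/100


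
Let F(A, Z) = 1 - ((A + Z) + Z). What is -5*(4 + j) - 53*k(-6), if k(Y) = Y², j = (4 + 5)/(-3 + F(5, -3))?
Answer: -1883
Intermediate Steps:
F(A, Z) = 1 - A - 2*Z (F(A, Z) = 1 - (A + 2*Z) = 1 + (-A - 2*Z) = 1 - A - 2*Z)
j = -9 (j = (4 + 5)/(-3 + (1 - 1*5 - 2*(-3))) = 9/(-3 + (1 - 5 + 6)) = 9/(-3 + 2) = 9/(-1) = 9*(-1) = -9)
-5*(4 + j) - 53*k(-6) = -5*(4 - 9) - 53*(-6)² = -5*(-5) - 53*36 = 25 - 1908 = -1883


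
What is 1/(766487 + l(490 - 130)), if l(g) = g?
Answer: 1/766847 ≈ 1.3040e-6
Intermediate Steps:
1/(766487 + l(490 - 130)) = 1/(766487 + (490 - 130)) = 1/(766487 + 360) = 1/766847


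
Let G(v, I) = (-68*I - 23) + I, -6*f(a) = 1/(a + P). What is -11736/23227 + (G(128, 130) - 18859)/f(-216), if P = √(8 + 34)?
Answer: -830579693400/23227 + 165552*√42 ≈ -3.4686e+7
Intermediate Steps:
P = √42 ≈ 6.4807
f(a) = -1/(6*(a + √42))
G(v, I) = -23 - 67*I (G(v, I) = (-23 - 68*I) + I = -23 - 67*I)
-11736/23227 + (G(128, 130) - 18859)/f(-216) = -11736/23227 + ((-23 - 67*130) - 18859)/((-1/(6*(-216) + 6*√42))) = -11736*1/23227 + ((-23 - 8710) - 18859)/((-1/(-1296 + 6*√42))) = -11736/23227 + (-8733 - 18859)*(1296 - 6*√42) = -11736/23227 - 27592*(1296 - 6*√42) = -11736/23227 + (-35759232 + 165552*√42) = -830579693400/23227 + 165552*√42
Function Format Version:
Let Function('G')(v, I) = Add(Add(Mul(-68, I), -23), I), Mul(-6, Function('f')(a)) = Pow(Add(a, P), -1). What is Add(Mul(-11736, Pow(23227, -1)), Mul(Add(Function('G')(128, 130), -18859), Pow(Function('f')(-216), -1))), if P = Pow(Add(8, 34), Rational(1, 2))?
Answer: Add(Rational(-830579693400, 23227), Mul(165552, Pow(42, Rational(1, 2)))) ≈ -3.4686e+7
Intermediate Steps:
P = Pow(42, Rational(1, 2)) ≈ 6.4807
Function('f')(a) = Mul(Rational(-1, 6), Pow(Add(a, Pow(42, Rational(1, 2))), -1))
Function('G')(v, I) = Add(-23, Mul(-67, I)) (Function('G')(v, I) = Add(Add(-23, Mul(-68, I)), I) = Add(-23, Mul(-67, I)))
Add(Mul(-11736, Pow(23227, -1)), Mul(Add(Function('G')(128, 130), -18859), Pow(Function('f')(-216), -1))) = Add(Mul(-11736, Pow(23227, -1)), Mul(Add(Add(-23, Mul(-67, 130)), -18859), Pow(Mul(-1, Pow(Add(Mul(6, -216), Mul(6, Pow(42, Rational(1, 2)))), -1)), -1))) = Add(Mul(-11736, Rational(1, 23227)), Mul(Add(Add(-23, -8710), -18859), Pow(Mul(-1, Pow(Add(-1296, Mul(6, Pow(42, Rational(1, 2)))), -1)), -1))) = Add(Rational(-11736, 23227), Mul(Add(-8733, -18859), Add(1296, Mul(-6, Pow(42, Rational(1, 2)))))) = Add(Rational(-11736, 23227), Mul(-27592, Add(1296, Mul(-6, Pow(42, Rational(1, 2)))))) = Add(Rational(-11736, 23227), Add(-35759232, Mul(165552, Pow(42, Rational(1, 2))))) = Add(Rational(-830579693400, 23227), Mul(165552, Pow(42, Rational(1, 2))))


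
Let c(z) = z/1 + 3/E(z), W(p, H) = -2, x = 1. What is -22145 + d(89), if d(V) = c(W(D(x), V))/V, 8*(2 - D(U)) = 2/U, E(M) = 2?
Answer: -3941811/178 ≈ -22145.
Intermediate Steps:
D(U) = 2 - 1/(4*U)
c(z) = 3/2 + z (c(z) = z/1 + 3/2 = z*1 + 3*(½) = z + 3/2 = 3/2 + z)
d(V) = -1/(2*V) (d(V) = (3/2 - 2)/V = -1/(2*V))
-22145 + d(89) = -22145 - ½/89 = -22145 - ½*1/89 = -22145 - 1/178 = -3941811/178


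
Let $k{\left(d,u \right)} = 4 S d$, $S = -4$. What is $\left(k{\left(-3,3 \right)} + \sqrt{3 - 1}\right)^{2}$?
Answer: $\left(48 + \sqrt{2}\right)^{2} \approx 2441.8$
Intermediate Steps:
$k{\left(d,u \right)} = - 16 d$ ($k{\left(d,u \right)} = 4 \left(-4\right) d = - 16 d$)
$\left(k{\left(-3,3 \right)} + \sqrt{3 - 1}\right)^{2} = \left(\left(-16\right) \left(-3\right) + \sqrt{3 - 1}\right)^{2} = \left(48 + \sqrt{2}\right)^{2}$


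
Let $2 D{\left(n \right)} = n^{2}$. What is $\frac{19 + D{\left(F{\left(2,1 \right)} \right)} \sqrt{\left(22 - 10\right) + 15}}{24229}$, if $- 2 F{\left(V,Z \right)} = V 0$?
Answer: $\frac{19}{24229} \approx 0.00078418$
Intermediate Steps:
$F{\left(V,Z \right)} = 0$ ($F{\left(V,Z \right)} = - \frac{V 0}{2} = \left(- \frac{1}{2}\right) 0 = 0$)
$D{\left(n \right)} = \frac{n^{2}}{2}$
$\frac{19 + D{\left(F{\left(2,1 \right)} \right)} \sqrt{\left(22 - 10\right) + 15}}{24229} = \frac{19 + \frac{0^{2}}{2} \sqrt{\left(22 - 10\right) + 15}}{24229} = \left(19 + \frac{1}{2} \cdot 0 \sqrt{12 + 15}\right) \frac{1}{24229} = \left(19 + 0 \sqrt{27}\right) \frac{1}{24229} = \left(19 + 0 \cdot 3 \sqrt{3}\right) \frac{1}{24229} = \left(19 + 0\right) \frac{1}{24229} = 19 \cdot \frac{1}{24229} = \frac{19}{24229}$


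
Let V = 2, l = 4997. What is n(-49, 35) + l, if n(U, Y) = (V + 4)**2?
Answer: 5033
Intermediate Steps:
n(U, Y) = 36 (n(U, Y) = (2 + 4)**2 = 6**2 = 36)
n(-49, 35) + l = 36 + 4997 = 5033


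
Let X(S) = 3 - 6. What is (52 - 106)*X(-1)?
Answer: 162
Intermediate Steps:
X(S) = -3
(52 - 106)*X(-1) = (52 - 106)*(-3) = -54*(-3) = 162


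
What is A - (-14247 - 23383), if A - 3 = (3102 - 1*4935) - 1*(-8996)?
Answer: 44796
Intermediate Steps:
A = 7166 (A = 3 + ((3102 - 1*4935) - 1*(-8996)) = 3 + ((3102 - 4935) + 8996) = 3 + (-1833 + 8996) = 3 + 7163 = 7166)
A - (-14247 - 23383) = 7166 - (-14247 - 23383) = 7166 - 1*(-37630) = 7166 + 37630 = 44796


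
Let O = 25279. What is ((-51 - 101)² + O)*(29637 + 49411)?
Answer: 3824579384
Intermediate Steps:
((-51 - 101)² + O)*(29637 + 49411) = ((-51 - 101)² + 25279)*(29637 + 49411) = ((-152)² + 25279)*79048 = (23104 + 25279)*79048 = 48383*79048 = 3824579384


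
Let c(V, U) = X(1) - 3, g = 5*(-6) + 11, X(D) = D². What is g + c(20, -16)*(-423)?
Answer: 827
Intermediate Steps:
g = -19 (g = -30 + 11 = -19)
c(V, U) = -2 (c(V, U) = 1² - 3 = 1 - 3 = -2)
g + c(20, -16)*(-423) = -19 - 2*(-423) = -19 + 846 = 827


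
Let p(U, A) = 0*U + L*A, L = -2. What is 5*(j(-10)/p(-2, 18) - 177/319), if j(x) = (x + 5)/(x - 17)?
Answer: -868195/310068 ≈ -2.8000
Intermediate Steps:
j(x) = (5 + x)/(-17 + x)
p(U, A) = -2*A (p(U, A) = 0*U - 2*A = 0 - 2*A = -2*A)
5*(j(-10)/p(-2, 18) - 177/319) = 5*(((5 - 10)/(-17 - 10))/((-2*18)) - 177/319) = 5*((-5/(-27))/(-36) - 177*1/319) = 5*(-1/27*(-5)*(-1/36) - 177/319) = 5*((5/27)*(-1/36) - 177/319) = 5*(-5/972 - 177/319) = 5*(-173639/310068) = -868195/310068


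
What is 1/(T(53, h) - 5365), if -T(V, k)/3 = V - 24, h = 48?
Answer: -1/5452 ≈ -0.00018342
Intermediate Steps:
T(V, k) = 72 - 3*V (T(V, k) = -3*(V - 24) = -3*(-24 + V) = 72 - 3*V)
1/(T(53, h) - 5365) = 1/((72 - 3*53) - 5365) = 1/((72 - 159) - 5365) = 1/(-87 - 5365) = 1/(-5452) = -1/5452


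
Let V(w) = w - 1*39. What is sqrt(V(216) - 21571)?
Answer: I*sqrt(21394) ≈ 146.27*I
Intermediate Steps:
V(w) = -39 + w (V(w) = w - 39 = -39 + w)
sqrt(V(216) - 21571) = sqrt((-39 + 216) - 21571) = sqrt(177 - 21571) = sqrt(-21394) = I*sqrt(21394)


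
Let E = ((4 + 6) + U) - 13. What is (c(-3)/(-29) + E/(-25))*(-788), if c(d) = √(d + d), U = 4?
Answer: 788/25 + 788*I*√6/29 ≈ 31.52 + 66.559*I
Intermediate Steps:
c(d) = √2*√d (c(d) = √(2*d) = √2*√d)
E = 1 (E = ((4 + 6) + 4) - 13 = (10 + 4) - 13 = 14 - 13 = 1)
(c(-3)/(-29) + E/(-25))*(-788) = ((√2*√(-3))/(-29) + 1/(-25))*(-788) = ((√2*(I*√3))*(-1/29) + 1*(-1/25))*(-788) = ((I*√6)*(-1/29) - 1/25)*(-788) = (-I*√6/29 - 1/25)*(-788) = (-1/25 - I*√6/29)*(-788) = 788/25 + 788*I*√6/29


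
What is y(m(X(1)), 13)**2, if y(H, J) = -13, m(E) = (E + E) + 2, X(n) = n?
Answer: 169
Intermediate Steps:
m(E) = 2 + 2*E (m(E) = 2*E + 2 = 2 + 2*E)
y(m(X(1)), 13)**2 = (-13)**2 = 169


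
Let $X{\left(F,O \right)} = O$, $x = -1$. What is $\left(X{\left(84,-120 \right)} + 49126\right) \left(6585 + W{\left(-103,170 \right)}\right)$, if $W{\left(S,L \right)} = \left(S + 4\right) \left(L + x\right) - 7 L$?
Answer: $-555532016$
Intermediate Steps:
$W{\left(S,L \right)} = - 7 L + \left(-1 + L\right) \left(4 + S\right)$ ($W{\left(S,L \right)} = \left(S + 4\right) \left(L - 1\right) - 7 L = \left(4 + S\right) \left(-1 + L\right) - 7 L = \left(-1 + L\right) \left(4 + S\right) - 7 L = - 7 L + \left(-1 + L\right) \left(4 + S\right)$)
$\left(X{\left(84,-120 \right)} + 49126\right) \left(6585 + W{\left(-103,170 \right)}\right) = \left(-120 + 49126\right) \left(6585 - 17921\right) = 49006 \left(6585 - 17921\right) = 49006 \left(-11336\right) = -555532016$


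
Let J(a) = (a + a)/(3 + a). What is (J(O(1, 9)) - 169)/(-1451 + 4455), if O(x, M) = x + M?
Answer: -2177/39052 ≈ -0.055746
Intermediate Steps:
O(x, M) = M + x
J(a) = 2*a/(3 + a) (J(a) = (2*a)/(3 + a) = 2*a/(3 + a))
(J(O(1, 9)) - 169)/(-1451 + 4455) = (2*(9 + 1)/(3 + (9 + 1)) - 169)/(-1451 + 4455) = (2*10/(3 + 10) - 169)/3004 = (2*10/13 - 169)*(1/3004) = (2*10*(1/13) - 169)*(1/3004) = (20/13 - 169)*(1/3004) = -2177/13*1/3004 = -2177/39052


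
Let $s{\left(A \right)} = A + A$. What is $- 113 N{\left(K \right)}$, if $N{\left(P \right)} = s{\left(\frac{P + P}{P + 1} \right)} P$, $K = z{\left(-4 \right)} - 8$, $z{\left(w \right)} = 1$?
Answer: $\frac{11074}{3} \approx 3691.3$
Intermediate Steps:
$s{\left(A \right)} = 2 A$
$K = -7$ ($K = 1 - 8 = -7$)
$N{\left(P \right)} = \frac{4 P^{2}}{1 + P}$ ($N{\left(P \right)} = 2 \frac{P + P}{P + 1} P = 2 \frac{2 P}{1 + P} P = \frac{4 P}{1 + P} P = \frac{4 P^{2}}{1 + P}$)
$- 113 N{\left(K \right)} = - 113 \frac{4 \left(-7\right)^{2}}{1 - 7} = - 113 \cdot 4 \cdot 49 \frac{1}{-6} = - 113 \cdot 4 \cdot 49 \left(- \frac{1}{6}\right) = \left(-113\right) \left(- \frac{98}{3}\right) = \frac{11074}{3}$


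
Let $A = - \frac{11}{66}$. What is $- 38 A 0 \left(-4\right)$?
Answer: $0$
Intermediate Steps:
$A = - \frac{1}{6}$ ($A = \left(-11\right) \frac{1}{66} = - \frac{1}{6} \approx -0.16667$)
$- 38 A 0 \left(-4\right) = \left(-38\right) \left(- \frac{1}{6}\right) 0 \left(-4\right) = \frac{19}{3} \cdot 0 = 0$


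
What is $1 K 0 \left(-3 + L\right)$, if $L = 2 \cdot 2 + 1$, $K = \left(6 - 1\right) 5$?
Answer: $0$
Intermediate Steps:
$K = 25$ ($K = 5 \cdot 5 = 25$)
$L = 5$ ($L = 4 + 1 = 5$)
$1 K 0 \left(-3 + L\right) = 1 \cdot 25 \cdot 0 \left(-3 + 5\right) = 25 \cdot 0 \cdot 2 = 25 \cdot 0 = 0$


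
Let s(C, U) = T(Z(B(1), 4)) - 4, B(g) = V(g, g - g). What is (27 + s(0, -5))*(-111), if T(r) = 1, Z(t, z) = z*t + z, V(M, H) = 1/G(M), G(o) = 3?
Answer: -2664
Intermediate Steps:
V(M, H) = 1/3
B(g) = 1/3
Z(t, z) = z + t*z (Z(t, z) = t*z + z = z + t*z)
s(C, U) = -3 (s(C, U) = 1 - 4 = -3)
(27 + s(0, -5))*(-111) = (27 - 3)*(-111) = 24*(-111) = -2664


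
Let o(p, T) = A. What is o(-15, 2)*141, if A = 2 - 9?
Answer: -987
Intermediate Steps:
A = -7
o(p, T) = -7
o(-15, 2)*141 = -7*141 = -987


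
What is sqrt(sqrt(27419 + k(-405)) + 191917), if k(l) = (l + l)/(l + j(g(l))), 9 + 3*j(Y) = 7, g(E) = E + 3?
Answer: sqrt(284246157613 + 1217*sqrt(40612936601))/1217 ≈ 438.27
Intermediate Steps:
g(E) = 3 + E
j(Y) = -2/3 (j(Y) = -3 + (1/3)*7 = -3 + 7/3 = -2/3)
k(l) = 2*l/(-2/3 + l) (k(l) = (l + l)/(l - 2/3) = (2*l)/(-2/3 + l) = 2*l/(-2/3 + l))
sqrt(sqrt(27419 + k(-405)) + 191917) = sqrt(sqrt(27419 + 6*(-405)/(-2 + 3*(-405))) + 191917) = sqrt(sqrt(27419 + 6*(-405)/(-2 - 1215)) + 191917) = sqrt(sqrt(27419 + 6*(-405)/(-1217)) + 191917) = sqrt(sqrt(27419 + 6*(-405)*(-1/1217)) + 191917) = sqrt(sqrt(27419 + 2430/1217) + 191917) = sqrt(sqrt(33371353/1217) + 191917) = sqrt(sqrt(40612936601)/1217 + 191917) = sqrt(191917 + sqrt(40612936601)/1217)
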